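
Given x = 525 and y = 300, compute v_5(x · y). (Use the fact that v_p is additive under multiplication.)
v_5(157500) = 4

v_p(x) = 2 (factor: 525 = 5^2 · 21); v_p(y) = 2 (factor: 300 = 5^2 · 12). Additivity: v_p(xy) = v_p(x) + v_p(y) = 2 + 2 = 4. (Direct check: xy = 157500 = 5^4 · (252).)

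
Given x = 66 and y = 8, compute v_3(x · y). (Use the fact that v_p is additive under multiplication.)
v_3(528) = 1

v_p(x) = 1 (factor: 66 = 3^1 · 22); v_p(y) = 0 (factor: 8 = 3^0 · 8). Additivity: v_p(xy) = v_p(x) + v_p(y) = 1 + 0 = 1. (Direct check: xy = 528 = 3^1 · (176).)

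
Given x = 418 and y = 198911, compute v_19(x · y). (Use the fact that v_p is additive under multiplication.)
v_19(83144798) = 4

v_p(x) = 1 (factor: 418 = 19^1 · 22); v_p(y) = 3 (factor: 198911 = 19^3 · 29). Additivity: v_p(xy) = v_p(x) + v_p(y) = 1 + 3 = 4. (Direct check: xy = 83144798 = 19^4 · (638).)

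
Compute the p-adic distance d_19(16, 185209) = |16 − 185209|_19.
d_19(16, 185209) = 1/6859

Step 1 — x − y = 16 − 185209 = -185193. Step 2 — v_19(-185193) = 3 (factor: -185193 = −(19^3 · 27); the sign does not affect v_p). Step 3 — |x − y|_19 = 19^{-3} = 1/6859.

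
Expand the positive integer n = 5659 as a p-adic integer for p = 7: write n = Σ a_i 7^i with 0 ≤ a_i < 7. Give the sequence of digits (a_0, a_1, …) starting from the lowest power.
(a_0, a_1, …) = (3, 3, 3, 2, 2)

Repeated division by 7 gives the digits low-to-high: 5659 = 3 + 3·7^1 + 3·7^2 + 2·7^3 + 2·7^4. Digit sequence: (3, 3, 3, 2, 2).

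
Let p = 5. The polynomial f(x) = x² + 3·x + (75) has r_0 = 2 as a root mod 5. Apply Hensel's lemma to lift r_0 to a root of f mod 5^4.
r_3 = 22 (mod 625)

Hensel: r_{i+1} = r_i − f(r_i)·(f′(r_i))^{-1} mod 5^{i+2}, f′(x) = 2x + 3. Iterate:
  r_0 = 2 (mod 5)
  r_1 = 22 (mod 25)
  r_2 = 22 (mod 125)
  r_3 = 22 (mod 625)
Final: r = 22 satisfies f(r) ≡ 0 mod 5^4.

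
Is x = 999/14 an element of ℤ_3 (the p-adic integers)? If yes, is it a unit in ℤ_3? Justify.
x ∈ ℤ_3 but not a unit; v_3(x) = 3 > 0

ℤ_3 = {x ∈ ℚ_3 : v_3(x) ≥ 0} and ℤ_3^× = {x ∈ ℤ_3 : v_3(x) = 0}. Here v_3(999/14) = v_3(num) − v_3(den) = 3; compare against these criteria.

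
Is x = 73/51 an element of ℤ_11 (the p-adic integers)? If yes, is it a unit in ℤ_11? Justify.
x ∈ ℤ_11^× (unit); v_11(x) = 0

ℤ_11 = {x ∈ ℚ_11 : v_11(x) ≥ 0} and ℤ_11^× = {x ∈ ℤ_11 : v_11(x) = 0}. Here v_11(73/51) = v_11(num) − v_11(den) = 0; compare against these criteria.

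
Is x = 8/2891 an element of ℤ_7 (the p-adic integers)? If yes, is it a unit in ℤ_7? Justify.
x ∉ ℤ_7 (v_7(x) = -2 < 0)

ℤ_7 = {x ∈ ℚ_7 : v_7(x) ≥ 0} and ℤ_7^× = {x ∈ ℤ_7 : v_7(x) = 0}. Here v_7(8/2891) = v_7(num) − v_7(den) = -2; compare against these criteria.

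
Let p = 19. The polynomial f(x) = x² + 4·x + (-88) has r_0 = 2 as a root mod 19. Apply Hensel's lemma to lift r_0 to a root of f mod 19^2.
r_1 = 192 (mod 361)

Hensel: r_{i+1} = r_i − f(r_i)·(f′(r_i))^{-1} mod 19^{i+2}, f′(x) = 2x + 4. Iterate:
  r_0 = 2 (mod 19)
  r_1 = 192 (mod 361)
Final: r = 192 satisfies f(r) ≡ 0 mod 19^2.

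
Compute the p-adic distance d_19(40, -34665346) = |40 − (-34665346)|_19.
d_19(40, -34665346) = 1/2476099

Step 1 — x − y = 40 − (-34665346) = 34665386. Step 2 — v_19(34665386) = 5 (factor: 34665386 = (19^5 · 14); the sign does not affect v_p). Step 3 — |x − y|_19 = 19^{-5} = 1/2476099.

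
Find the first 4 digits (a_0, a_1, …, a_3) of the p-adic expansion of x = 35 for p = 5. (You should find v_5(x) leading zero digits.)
(a_0, …, a_3) = (0, 2, 1, 0)

v_5(35) = 1, so a_0 = ... = a_0 = 0. Factor out: x = 5^1 · u with u = 7 a unit in ℤ_5. Expand u iteratively via a_{v+i} = u_i mod 5, u_{i+1} = (u_i − a_{v+i})/5:
  u_0 = 7;  a_1 = 2;  u_1 = (u_0 − 2)/5 = 1
  u_1 = 1;  a_2 = 1;  u_2 = (u_1 − 1)/5 = 0
  u_2 = 0;  a_3 = 0;  u_3 = (u_2 − 0)/5 = 0
Digits: (0, 2, 1, 0).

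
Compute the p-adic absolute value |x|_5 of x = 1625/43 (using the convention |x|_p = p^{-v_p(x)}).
|1625/43|_5 = 1/125

Step 1 — compute v_5(x) by factoring powers of 5 out of the numerator and denominator: v_5(1625/43) = 3. Step 2 — apply |x|_p = p^{-v_p(x)} = 5^{-3} = 1/125.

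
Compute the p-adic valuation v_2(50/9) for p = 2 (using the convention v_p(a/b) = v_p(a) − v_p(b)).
v_2(50/9) = 1

Factor powers of 2 from the numerator and denominator of the reduced fraction: 50 = 2^1 · 25 and 9 = 2^0 · 9. Apply v_p(a/b) = v_p(a) − v_p(b): v_2(50/9) = 1 − 0 = 1.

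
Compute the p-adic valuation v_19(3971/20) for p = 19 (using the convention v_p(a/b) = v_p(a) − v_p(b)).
v_19(3971/20) = 2

Factor powers of 19 from the numerator and denominator of the reduced fraction: 3971 = 19^2 · 11 and 20 = 19^0 · 20. Apply v_p(a/b) = v_p(a) − v_p(b): v_19(3971/20) = 2 − 0 = 2.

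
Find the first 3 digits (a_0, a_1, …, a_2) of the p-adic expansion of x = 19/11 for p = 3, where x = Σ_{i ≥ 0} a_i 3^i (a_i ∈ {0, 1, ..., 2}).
(a_0, …, a_2) = (2, 1, 1)

v_3(19/11) = 0 (numerator and denominator both coprime to 3), so x ∈ ℤ_3^×. Compute digits iteratively via a_i = x_i mod 3, x_{i+1} = (x_i − a_i)/3, with x_0 = x:
  x_0 = 19/11;  a_0 = 2;  x_1 = (x_0 − 2)/3 = -1/11
  x_1 = -1/11;  a_1 = 1;  x_2 = (x_1 − 1)/3 = -4/11
  x_2 = -4/11;  a_2 = 1;  x_3 = (x_2 − 1)/3 = -5/11
Digits: (2, 1, 1).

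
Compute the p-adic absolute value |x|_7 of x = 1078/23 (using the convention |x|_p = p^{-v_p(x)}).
|1078/23|_7 = 1/49

Step 1 — compute v_7(x) by factoring powers of 7 out of the numerator and denominator: v_7(1078/23) = 2. Step 2 — apply |x|_p = p^{-v_p(x)} = 7^{-2} = 1/49.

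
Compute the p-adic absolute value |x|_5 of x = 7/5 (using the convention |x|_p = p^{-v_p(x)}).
|7/5|_5 = 5

Step 1 — compute v_5(x) by factoring powers of 5 out of the numerator and denominator: v_5(7/5) = -1. Step 2 — apply |x|_p = p^{-v_p(x)} = 5^{1} = 5.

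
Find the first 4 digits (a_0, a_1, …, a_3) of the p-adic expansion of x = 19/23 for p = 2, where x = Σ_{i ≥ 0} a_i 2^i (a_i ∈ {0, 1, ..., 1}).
(a_0, …, a_3) = (1, 0, 1, 0)

v_2(19/23) = 0 (numerator and denominator both coprime to 2), so x ∈ ℤ_2^×. Compute digits iteratively via a_i = x_i mod 2, x_{i+1} = (x_i − a_i)/2, with x_0 = x:
  x_0 = 19/23;  a_0 = 1;  x_1 = (x_0 − 1)/2 = -2/23
  x_1 = -2/23;  a_1 = 0;  x_2 = (x_1 − 0)/2 = -1/23
  x_2 = -1/23;  a_2 = 1;  x_3 = (x_2 − 1)/2 = -12/23
  x_3 = -12/23;  a_3 = 0;  x_4 = (x_3 − 0)/2 = -6/23
Digits: (1, 0, 1, 0).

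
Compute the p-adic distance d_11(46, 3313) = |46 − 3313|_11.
d_11(46, 3313) = 1/121

Step 1 — x − y = 46 − 3313 = -3267. Step 2 — v_11(-3267) = 2 (factor: -3267 = −(11^2 · 27); the sign does not affect v_p). Step 3 — |x − y|_11 = 11^{-2} = 1/121.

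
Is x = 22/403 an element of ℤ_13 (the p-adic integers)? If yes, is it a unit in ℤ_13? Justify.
x ∉ ℤ_13 (v_13(x) = -1 < 0)

ℤ_13 = {x ∈ ℚ_13 : v_13(x) ≥ 0} and ℤ_13^× = {x ∈ ℤ_13 : v_13(x) = 0}. Here v_13(22/403) = v_13(num) − v_13(den) = -1; compare against these criteria.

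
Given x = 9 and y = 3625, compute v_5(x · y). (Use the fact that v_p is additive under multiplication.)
v_5(32625) = 3

v_p(x) = 0 (factor: 9 = 5^0 · 9); v_p(y) = 3 (factor: 3625 = 5^3 · 29). Additivity: v_p(xy) = v_p(x) + v_p(y) = 0 + 3 = 3. (Direct check: xy = 32625 = 5^3 · (261).)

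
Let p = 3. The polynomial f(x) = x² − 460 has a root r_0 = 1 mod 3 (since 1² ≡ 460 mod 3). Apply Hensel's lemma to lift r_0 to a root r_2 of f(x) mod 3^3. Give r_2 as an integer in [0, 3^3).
r_2 = 1 (mod 27)

Hensel's recurrence: r_{i+1} = r_i − f(r_i)·(f′(r_i))^{-1} mod 3^{i+2}, with f′(x) = 2x. Iterate:
  r_0 = 1 (mod 3)
  r_1 = 1 (mod 9)
  r_2 = 1 (mod 27)
Final: r_2 = 1, and one checks f(r_2) ≡ 0 mod 3^3.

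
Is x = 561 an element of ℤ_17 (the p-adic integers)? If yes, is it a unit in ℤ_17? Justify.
x ∈ ℤ_17 but not a unit; v_17(x) = 1 > 0

ℤ_17 = {x ∈ ℚ_17 : v_17(x) ≥ 0} and ℤ_17^× = {x ∈ ℤ_17 : v_17(x) = 0}. Here v_17(561) = v_17(num) − v_17(den) = 1; compare against these criteria.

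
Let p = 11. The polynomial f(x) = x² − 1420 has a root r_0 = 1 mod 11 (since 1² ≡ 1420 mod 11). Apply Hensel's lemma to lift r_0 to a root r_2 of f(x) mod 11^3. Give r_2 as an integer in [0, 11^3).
r_2 = 408 (mod 1331)

Hensel's recurrence: r_{i+1} = r_i − f(r_i)·(f′(r_i))^{-1} mod 11^{i+2}, with f′(x) = 2x. Iterate:
  r_0 = 1 (mod 11)
  r_1 = 45 (mod 121)
  r_2 = 408 (mod 1331)
Final: r_2 = 408, and one checks f(r_2) ≡ 0 mod 11^3.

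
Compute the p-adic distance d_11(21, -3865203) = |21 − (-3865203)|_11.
d_11(21, -3865203) = 1/161051

Step 1 — x − y = 21 − (-3865203) = 3865224. Step 2 — v_11(3865224) = 5 (factor: 3865224 = (11^5 · 24); the sign does not affect v_p). Step 3 — |x − y|_11 = 11^{-5} = 1/161051.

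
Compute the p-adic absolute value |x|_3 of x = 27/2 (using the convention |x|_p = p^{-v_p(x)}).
|27/2|_3 = 1/27

Step 1 — compute v_3(x) by factoring powers of 3 out of the numerator and denominator: v_3(27/2) = 3. Step 2 — apply |x|_p = p^{-v_p(x)} = 3^{-3} = 1/27.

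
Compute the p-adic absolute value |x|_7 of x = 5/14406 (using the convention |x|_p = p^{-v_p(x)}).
|5/14406|_7 = 2401

Step 1 — compute v_7(x) by factoring powers of 7 out of the numerator and denominator: v_7(5/14406) = -4. Step 2 — apply |x|_p = p^{-v_p(x)} = 7^{4} = 2401.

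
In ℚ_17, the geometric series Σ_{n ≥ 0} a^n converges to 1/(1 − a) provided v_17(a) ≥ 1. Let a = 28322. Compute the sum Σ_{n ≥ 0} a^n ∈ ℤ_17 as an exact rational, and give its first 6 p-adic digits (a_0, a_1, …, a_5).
Σ a^n = 1/(1 − a) = -1/28321;  first 6 digits = (1, 0, 13, 5, 16, 3)

v_17(a) = 2 ≥ 1, so the series converges in ℤ_17 to 1/(1 − a) = 1/(1 − 28322) = -1/28321. Expand this rational in ℤ_17: compute digits iteratively via d_i = x_i mod 17, x_{i+1} = (x_i − d_i)/17. The first 6 digits are (1, 0, 13, 5, 16, 3).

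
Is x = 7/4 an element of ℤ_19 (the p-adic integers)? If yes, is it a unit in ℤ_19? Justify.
x ∈ ℤ_19^× (unit); v_19(x) = 0

ℤ_19 = {x ∈ ℚ_19 : v_19(x) ≥ 0} and ℤ_19^× = {x ∈ ℤ_19 : v_19(x) = 0}. Here v_19(7/4) = v_19(num) − v_19(den) = 0; compare against these criteria.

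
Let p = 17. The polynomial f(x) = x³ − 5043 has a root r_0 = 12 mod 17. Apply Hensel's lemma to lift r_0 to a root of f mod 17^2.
r_1 = 114 (mod 289)

Hensel: r_{i+1} = r_i − f(r_i)/f′(r_i) mod 17^{i+2}, where f′(x) = 3x². Iterate:
  r_0 = 12 (mod 17)
  r_1 = 114 (mod 289)
Final: r = 114 with f(r) ≡ 0 mod 17^2.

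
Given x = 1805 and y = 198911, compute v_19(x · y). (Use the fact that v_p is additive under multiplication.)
v_19(359034355) = 5

v_p(x) = 2 (factor: 1805 = 19^2 · 5); v_p(y) = 3 (factor: 198911 = 19^3 · 29). Additivity: v_p(xy) = v_p(x) + v_p(y) = 2 + 3 = 5. (Direct check: xy = 359034355 = 19^5 · (145).)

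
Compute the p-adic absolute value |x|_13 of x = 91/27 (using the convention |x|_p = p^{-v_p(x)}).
|91/27|_13 = 1/13

Step 1 — compute v_13(x) by factoring powers of 13 out of the numerator and denominator: v_13(91/27) = 1. Step 2 — apply |x|_p = p^{-v_p(x)} = 13^{-1} = 1/13.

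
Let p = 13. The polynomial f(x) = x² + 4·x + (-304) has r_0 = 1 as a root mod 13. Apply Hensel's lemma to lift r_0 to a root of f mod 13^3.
r_2 = 1600 (mod 2197)

Hensel: r_{i+1} = r_i − f(r_i)·(f′(r_i))^{-1} mod 13^{i+2}, f′(x) = 2x + 4. Iterate:
  r_0 = 1 (mod 13)
  r_1 = 79 (mod 169)
  r_2 = 1600 (mod 2197)
Final: r = 1600 satisfies f(r) ≡ 0 mod 13^3.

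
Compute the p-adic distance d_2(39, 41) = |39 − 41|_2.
d_2(39, 41) = 1/2

Step 1 — x − y = 39 − 41 = -2. Step 2 — v_2(-2) = 1 (factor: -2 = −(2^1 · 1); the sign does not affect v_p). Step 3 — |x − y|_2 = 2^{-1} = 1/2.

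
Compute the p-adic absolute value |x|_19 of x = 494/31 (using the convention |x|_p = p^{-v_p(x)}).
|494/31|_19 = 1/19

Step 1 — compute v_19(x) by factoring powers of 19 out of the numerator and denominator: v_19(494/31) = 1. Step 2 — apply |x|_p = p^{-v_p(x)} = 19^{-1} = 1/19.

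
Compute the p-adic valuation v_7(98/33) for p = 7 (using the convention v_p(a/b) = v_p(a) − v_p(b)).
v_7(98/33) = 2

Factor powers of 7 from the numerator and denominator of the reduced fraction: 98 = 7^2 · 2 and 33 = 7^0 · 33. Apply v_p(a/b) = v_p(a) − v_p(b): v_7(98/33) = 2 − 0 = 2.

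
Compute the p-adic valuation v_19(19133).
v_19(19133) = 2

v_19(n) is the largest exponent k such that 19^k divides n. Factor out: 19133 = 19^2 · 53. (Sign doesn't affect v_p.) So v_19(19133) = 2.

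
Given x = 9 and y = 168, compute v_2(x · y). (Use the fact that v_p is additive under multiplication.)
v_2(1512) = 3

v_p(x) = 0 (factor: 9 = 2^0 · 9); v_p(y) = 3 (factor: 168 = 2^3 · 21). Additivity: v_p(xy) = v_p(x) + v_p(y) = 0 + 3 = 3. (Direct check: xy = 1512 = 2^3 · (189).)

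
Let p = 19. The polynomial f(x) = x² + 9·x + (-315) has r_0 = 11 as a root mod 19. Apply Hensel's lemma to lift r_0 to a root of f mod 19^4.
r_3 = 62141 (mod 130321)

Hensel: r_{i+1} = r_i − f(r_i)·(f′(r_i))^{-1} mod 19^{i+2}, f′(x) = 2x + 9. Iterate:
  r_0 = 11 (mod 19)
  r_1 = 49 (mod 361)
  r_2 = 410 (mod 6859)
  r_3 = 62141 (mod 130321)
Final: r = 62141 satisfies f(r) ≡ 0 mod 19^4.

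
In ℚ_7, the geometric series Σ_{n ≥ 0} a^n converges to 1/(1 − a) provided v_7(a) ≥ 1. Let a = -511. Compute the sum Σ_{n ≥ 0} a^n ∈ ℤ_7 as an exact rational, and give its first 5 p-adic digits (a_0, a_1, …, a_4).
Σ a^n = 1/(1 − a) = 1/512;  first 5 digits = (1, 4, 5, 4, 6)

v_7(a) = 1 ≥ 1, so the series converges in ℤ_7 to 1/(1 − a) = 1/(1 − (-511)) = 1/512. Expand this rational in ℤ_7: compute digits iteratively via d_i = x_i mod 7, x_{i+1} = (x_i − d_i)/7. The first 5 digits are (1, 4, 5, 4, 6).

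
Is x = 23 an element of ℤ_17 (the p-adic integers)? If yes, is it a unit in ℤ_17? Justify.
x ∈ ℤ_17^× (unit); v_17(x) = 0

ℤ_17 = {x ∈ ℚ_17 : v_17(x) ≥ 0} and ℤ_17^× = {x ∈ ℤ_17 : v_17(x) = 0}. Here v_17(23) = v_17(num) − v_17(den) = 0; compare against these criteria.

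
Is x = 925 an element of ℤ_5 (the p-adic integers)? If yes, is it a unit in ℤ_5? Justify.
x ∈ ℤ_5 but not a unit; v_5(x) = 2 > 0

ℤ_5 = {x ∈ ℚ_5 : v_5(x) ≥ 0} and ℤ_5^× = {x ∈ ℤ_5 : v_5(x) = 0}. Here v_5(925) = v_5(num) − v_5(den) = 2; compare against these criteria.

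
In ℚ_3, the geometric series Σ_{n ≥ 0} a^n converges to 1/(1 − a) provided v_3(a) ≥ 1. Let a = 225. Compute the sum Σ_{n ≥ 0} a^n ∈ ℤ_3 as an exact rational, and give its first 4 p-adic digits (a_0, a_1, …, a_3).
Σ a^n = 1/(1 − a) = -1/224;  first 4 digits = (1, 0, 1, 2)

v_3(a) = 2 ≥ 1, so the series converges in ℤ_3 to 1/(1 − a) = 1/(1 − 225) = -1/224. Expand this rational in ℤ_3: compute digits iteratively via d_i = x_i mod 3, x_{i+1} = (x_i − d_i)/3. The first 4 digits are (1, 0, 1, 2).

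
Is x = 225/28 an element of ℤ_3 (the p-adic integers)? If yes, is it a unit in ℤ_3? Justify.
x ∈ ℤ_3 but not a unit; v_3(x) = 2 > 0

ℤ_3 = {x ∈ ℚ_3 : v_3(x) ≥ 0} and ℤ_3^× = {x ∈ ℤ_3 : v_3(x) = 0}. Here v_3(225/28) = v_3(num) − v_3(den) = 2; compare against these criteria.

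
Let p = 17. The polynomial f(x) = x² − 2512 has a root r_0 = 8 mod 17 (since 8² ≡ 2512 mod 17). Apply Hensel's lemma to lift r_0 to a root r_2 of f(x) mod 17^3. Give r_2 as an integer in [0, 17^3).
r_2 = 3918 (mod 4913)

Hensel's recurrence: r_{i+1} = r_i − f(r_i)·(f′(r_i))^{-1} mod 17^{i+2}, with f′(x) = 2x. Iterate:
  r_0 = 8 (mod 17)
  r_1 = 161 (mod 289)
  r_2 = 3918 (mod 4913)
Final: r_2 = 3918, and one checks f(r_2) ≡ 0 mod 17^3.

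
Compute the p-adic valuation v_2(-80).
v_2(-80) = 4

v_2(n) is the largest exponent k such that 2^k divides n. Factor out: -80 = -2^4 · 5. (Sign doesn't affect v_p.) So v_2(-80) = 4.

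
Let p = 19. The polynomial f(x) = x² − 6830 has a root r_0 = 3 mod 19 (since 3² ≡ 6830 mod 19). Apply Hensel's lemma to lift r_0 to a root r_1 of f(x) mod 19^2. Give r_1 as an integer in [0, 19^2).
r_1 = 117 (mod 361)

Hensel's recurrence: r_{i+1} = r_i − f(r_i)·(f′(r_i))^{-1} mod 19^{i+2}, with f′(x) = 2x. Iterate:
  r_0 = 3 (mod 19)
  r_1 = 117 (mod 361)
Final: r_1 = 117, and one checks f(r_1) ≡ 0 mod 19^2.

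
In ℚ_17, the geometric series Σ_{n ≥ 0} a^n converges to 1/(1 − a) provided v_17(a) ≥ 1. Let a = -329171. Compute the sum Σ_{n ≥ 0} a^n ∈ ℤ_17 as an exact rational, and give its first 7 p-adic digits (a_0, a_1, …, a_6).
Σ a^n = 1/(1 − a) = 1/329172;  first 7 digits = (1, 0, 0, 1, 13, 16, 0)

v_17(a) = 3 ≥ 1, so the series converges in ℤ_17 to 1/(1 − a) = 1/(1 − (-329171)) = 1/329172. Expand this rational in ℤ_17: compute digits iteratively via d_i = x_i mod 17, x_{i+1} = (x_i − d_i)/17. The first 7 digits are (1, 0, 0, 1, 13, 16, 0).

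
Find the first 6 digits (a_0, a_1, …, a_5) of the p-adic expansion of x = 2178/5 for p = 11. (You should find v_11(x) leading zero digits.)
(a_0, …, a_5) = (0, 0, 8, 4, 4, 4)

v_11(2178/5) = 2, so a_0 = ... = a_1 = 0. Factor out: x = 11^2 · u with u = 18/5 a unit in ℤ_11. Expand u iteratively via a_{v+i} = u_i mod 11, u_{i+1} = (u_i − a_{v+i})/11:
  u_0 = 18/5;  a_2 = 8;  u_1 = (u_0 − 8)/11 = -2/5
  u_1 = -2/5;  a_3 = 4;  u_2 = (u_1 − 4)/11 = -2/5
  u_2 = -2/5;  a_4 = 4;  u_3 = (u_2 − 4)/11 = -2/5
  u_3 = -2/5;  a_5 = 4;  u_4 = (u_3 − 4)/11 = -2/5
Digits: (0, 0, 8, 4, 4, 4).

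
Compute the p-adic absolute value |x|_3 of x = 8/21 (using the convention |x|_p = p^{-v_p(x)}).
|8/21|_3 = 3

Step 1 — compute v_3(x) by factoring powers of 3 out of the numerator and denominator: v_3(8/21) = -1. Step 2 — apply |x|_p = p^{-v_p(x)} = 3^{1} = 3.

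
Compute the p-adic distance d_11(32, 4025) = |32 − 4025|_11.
d_11(32, 4025) = 1/1331

Step 1 — x − y = 32 − 4025 = -3993. Step 2 — v_11(-3993) = 3 (factor: -3993 = −(11^3 · 3); the sign does not affect v_p). Step 3 — |x − y|_11 = 11^{-3} = 1/1331.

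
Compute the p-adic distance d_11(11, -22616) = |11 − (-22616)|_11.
d_11(11, -22616) = 1/1331

Step 1 — x − y = 11 − (-22616) = 22627. Step 2 — v_11(22627) = 3 (factor: 22627 = (11^3 · 17); the sign does not affect v_p). Step 3 — |x − y|_11 = 11^{-3} = 1/1331.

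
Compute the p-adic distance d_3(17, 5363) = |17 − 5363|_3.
d_3(17, 5363) = 1/243

Step 1 — x − y = 17 − 5363 = -5346. Step 2 — v_3(-5346) = 5 (factor: -5346 = −(3^5 · 22); the sign does not affect v_p). Step 3 — |x − y|_3 = 3^{-5} = 1/243.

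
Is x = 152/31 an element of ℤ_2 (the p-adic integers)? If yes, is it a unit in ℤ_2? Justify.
x ∈ ℤ_2 but not a unit; v_2(x) = 3 > 0

ℤ_2 = {x ∈ ℚ_2 : v_2(x) ≥ 0} and ℤ_2^× = {x ∈ ℤ_2 : v_2(x) = 0}. Here v_2(152/31) = v_2(num) − v_2(den) = 3; compare against these criteria.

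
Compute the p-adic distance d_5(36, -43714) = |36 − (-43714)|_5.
d_5(36, -43714) = 1/3125

Step 1 — x − y = 36 − (-43714) = 43750. Step 2 — v_5(43750) = 5 (factor: 43750 = (5^5 · 14); the sign does not affect v_p). Step 3 — |x − y|_5 = 5^{-5} = 1/3125.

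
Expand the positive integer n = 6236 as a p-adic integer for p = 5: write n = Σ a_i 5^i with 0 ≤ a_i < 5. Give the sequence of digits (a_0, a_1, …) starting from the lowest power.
(a_0, a_1, …) = (1, 2, 4, 4, 4, 1)

Repeated division by 5 gives the digits low-to-high: 6236 = 1 + 2·5^1 + 4·5^2 + 4·5^3 + 4·5^4 + 1·5^5. Digit sequence: (1, 2, 4, 4, 4, 1).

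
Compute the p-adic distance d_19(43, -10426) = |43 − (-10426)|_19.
d_19(43, -10426) = 1/361

Step 1 — x − y = 43 − (-10426) = 10469. Step 2 — v_19(10469) = 2 (factor: 10469 = (19^2 · 29); the sign does not affect v_p). Step 3 — |x − y|_19 = 19^{-2} = 1/361.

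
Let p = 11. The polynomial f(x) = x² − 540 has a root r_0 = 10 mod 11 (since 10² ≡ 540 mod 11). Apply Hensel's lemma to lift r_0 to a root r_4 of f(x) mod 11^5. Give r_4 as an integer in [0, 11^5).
r_4 = 140029 (mod 161051)

Hensel's recurrence: r_{i+1} = r_i − f(r_i)·(f′(r_i))^{-1} mod 11^{i+2}, with f′(x) = 2x. Iterate:
  r_0 = 10 (mod 11)
  r_1 = 32 (mod 121)
  r_2 = 274 (mod 1331)
  r_3 = 8260 (mod 14641)
  r_4 = 140029 (mod 161051)
Final: r_4 = 140029, and one checks f(r_4) ≡ 0 mod 11^5.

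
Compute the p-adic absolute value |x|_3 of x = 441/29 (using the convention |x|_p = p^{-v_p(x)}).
|441/29|_3 = 1/9

Step 1 — compute v_3(x) by factoring powers of 3 out of the numerator and denominator: v_3(441/29) = 2. Step 2 — apply |x|_p = p^{-v_p(x)} = 3^{-2} = 1/9.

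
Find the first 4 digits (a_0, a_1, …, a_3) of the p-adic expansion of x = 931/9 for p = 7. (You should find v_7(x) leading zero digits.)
(a_0, …, a_3) = (0, 0, 6, 1)

v_7(931/9) = 2, so a_0 = ... = a_1 = 0. Factor out: x = 7^2 · u with u = 19/9 a unit in ℤ_7. Expand u iteratively via a_{v+i} = u_i mod 7, u_{i+1} = (u_i − a_{v+i})/7:
  u_0 = 19/9;  a_2 = 6;  u_1 = (u_0 − 6)/7 = -5/9
  u_1 = -5/9;  a_3 = 1;  u_2 = (u_1 − 1)/7 = -2/9
Digits: (0, 0, 6, 1).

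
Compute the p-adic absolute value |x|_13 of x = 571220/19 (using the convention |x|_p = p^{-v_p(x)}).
|571220/19|_13 = 1/28561

Step 1 — compute v_13(x) by factoring powers of 13 out of the numerator and denominator: v_13(571220/19) = 4. Step 2 — apply |x|_p = p^{-v_p(x)} = 13^{-4} = 1/28561.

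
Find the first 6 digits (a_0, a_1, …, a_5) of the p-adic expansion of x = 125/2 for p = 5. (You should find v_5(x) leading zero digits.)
(a_0, …, a_5) = (0, 0, 0, 3, 2, 2)

v_5(125/2) = 3, so a_0 = ... = a_2 = 0. Factor out: x = 5^3 · u with u = 1/2 a unit in ℤ_5. Expand u iteratively via a_{v+i} = u_i mod 5, u_{i+1} = (u_i − a_{v+i})/5:
  u_0 = 1/2;  a_3 = 3;  u_1 = (u_0 − 3)/5 = -1/2
  u_1 = -1/2;  a_4 = 2;  u_2 = (u_1 − 2)/5 = -1/2
  u_2 = -1/2;  a_5 = 2;  u_3 = (u_2 − 2)/5 = -1/2
Digits: (0, 0, 0, 3, 2, 2).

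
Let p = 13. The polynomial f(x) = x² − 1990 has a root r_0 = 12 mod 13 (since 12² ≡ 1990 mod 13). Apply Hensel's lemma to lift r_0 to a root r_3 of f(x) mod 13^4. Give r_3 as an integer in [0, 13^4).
r_3 = 9905 (mod 28561)

Hensel's recurrence: r_{i+1} = r_i − f(r_i)·(f′(r_i))^{-1} mod 13^{i+2}, with f′(x) = 2x. Iterate:
  r_0 = 12 (mod 13)
  r_1 = 103 (mod 169)
  r_2 = 1117 (mod 2197)
  r_3 = 9905 (mod 28561)
Final: r_3 = 9905, and one checks f(r_3) ≡ 0 mod 13^4.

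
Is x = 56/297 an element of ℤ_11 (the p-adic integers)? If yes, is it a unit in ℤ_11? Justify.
x ∉ ℤ_11 (v_11(x) = -1 < 0)

ℤ_11 = {x ∈ ℚ_11 : v_11(x) ≥ 0} and ℤ_11^× = {x ∈ ℤ_11 : v_11(x) = 0}. Here v_11(56/297) = v_11(num) − v_11(den) = -1; compare against these criteria.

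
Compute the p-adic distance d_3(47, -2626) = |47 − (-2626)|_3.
d_3(47, -2626) = 1/243

Step 1 — x − y = 47 − (-2626) = 2673. Step 2 — v_3(2673) = 5 (factor: 2673 = (3^5 · 11); the sign does not affect v_p). Step 3 — |x − y|_3 = 3^{-5} = 1/243.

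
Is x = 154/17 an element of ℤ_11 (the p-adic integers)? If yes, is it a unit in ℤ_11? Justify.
x ∈ ℤ_11 but not a unit; v_11(x) = 1 > 0

ℤ_11 = {x ∈ ℚ_11 : v_11(x) ≥ 0} and ℤ_11^× = {x ∈ ℤ_11 : v_11(x) = 0}. Here v_11(154/17) = v_11(num) − v_11(den) = 1; compare against these criteria.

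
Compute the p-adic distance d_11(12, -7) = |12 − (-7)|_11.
d_11(12, -7) = 1

Step 1 — x − y = 12 − (-7) = 19. Step 2 — v_11(19) = 0 (factor: 19 = (11^0 · 19); the sign does not affect v_p). Step 3 — |x − y|_11 = 11^{0} = 1.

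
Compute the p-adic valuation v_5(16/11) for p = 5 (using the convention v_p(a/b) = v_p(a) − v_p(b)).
v_5(16/11) = 0

Factor powers of 5 from the numerator and denominator of the reduced fraction: 16 = 5^0 · 16 and 11 = 5^0 · 11. Apply v_p(a/b) = v_p(a) − v_p(b): v_5(16/11) = 0 − 0 = 0.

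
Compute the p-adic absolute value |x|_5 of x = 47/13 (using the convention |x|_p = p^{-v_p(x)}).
|47/13|_5 = 1

Step 1 — compute v_5(x) by factoring powers of 5 out of the numerator and denominator: v_5(47/13) = 0. Step 2 — apply |x|_p = p^{-v_p(x)} = 5^{0} = 1.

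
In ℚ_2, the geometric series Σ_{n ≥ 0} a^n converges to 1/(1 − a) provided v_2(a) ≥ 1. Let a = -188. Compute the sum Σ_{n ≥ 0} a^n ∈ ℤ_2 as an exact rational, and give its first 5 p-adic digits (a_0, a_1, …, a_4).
Σ a^n = 1/(1 − a) = 1/189;  first 5 digits = (1, 0, 1, 0, 1)

v_2(a) = 2 ≥ 1, so the series converges in ℤ_2 to 1/(1 − a) = 1/(1 − (-188)) = 1/189. Expand this rational in ℤ_2: compute digits iteratively via d_i = x_i mod 2, x_{i+1} = (x_i − d_i)/2. The first 5 digits are (1, 0, 1, 0, 1).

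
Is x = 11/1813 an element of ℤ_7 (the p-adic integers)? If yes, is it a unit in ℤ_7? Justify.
x ∉ ℤ_7 (v_7(x) = -2 < 0)

ℤ_7 = {x ∈ ℚ_7 : v_7(x) ≥ 0} and ℤ_7^× = {x ∈ ℤ_7 : v_7(x) = 0}. Here v_7(11/1813) = v_7(num) − v_7(den) = -2; compare against these criteria.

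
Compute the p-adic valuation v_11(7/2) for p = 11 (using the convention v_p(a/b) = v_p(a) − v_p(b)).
v_11(7/2) = 0

Factor powers of 11 from the numerator and denominator of the reduced fraction: 7 = 11^0 · 7 and 2 = 11^0 · 2. Apply v_p(a/b) = v_p(a) − v_p(b): v_11(7/2) = 0 − 0 = 0.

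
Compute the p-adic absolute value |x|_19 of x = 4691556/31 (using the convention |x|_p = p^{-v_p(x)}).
|4691556/31|_19 = 1/130321

Step 1 — compute v_19(x) by factoring powers of 19 out of the numerator and denominator: v_19(4691556/31) = 4. Step 2 — apply |x|_p = p^{-v_p(x)} = 19^{-4} = 1/130321.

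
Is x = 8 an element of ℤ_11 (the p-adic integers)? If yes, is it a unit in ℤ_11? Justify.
x ∈ ℤ_11^× (unit); v_11(x) = 0

ℤ_11 = {x ∈ ℚ_11 : v_11(x) ≥ 0} and ℤ_11^× = {x ∈ ℤ_11 : v_11(x) = 0}. Here v_11(8) = v_11(num) − v_11(den) = 0; compare against these criteria.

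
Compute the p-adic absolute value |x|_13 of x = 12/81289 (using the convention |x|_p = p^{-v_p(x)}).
|12/81289|_13 = 2197

Step 1 — compute v_13(x) by factoring powers of 13 out of the numerator and denominator: v_13(12/81289) = -3. Step 2 — apply |x|_p = p^{-v_p(x)} = 13^{3} = 2197.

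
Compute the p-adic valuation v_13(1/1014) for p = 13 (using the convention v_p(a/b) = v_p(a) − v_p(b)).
v_13(1/1014) = -2

Factor powers of 13 from the numerator and denominator of the reduced fraction: 1 = 13^0 · 1 and 1014 = 13^2 · 6. Apply v_p(a/b) = v_p(a) − v_p(b): v_13(1/1014) = 0 − 2 = -2.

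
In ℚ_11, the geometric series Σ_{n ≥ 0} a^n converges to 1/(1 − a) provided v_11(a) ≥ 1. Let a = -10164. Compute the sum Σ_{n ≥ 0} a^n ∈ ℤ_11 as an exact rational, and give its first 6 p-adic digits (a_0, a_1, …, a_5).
Σ a^n = 1/(1 − a) = 1/10165;  first 6 digits = (1, 0, 4, 3, 4, 3)

v_11(a) = 2 ≥ 1, so the series converges in ℤ_11 to 1/(1 − a) = 1/(1 − (-10164)) = 1/10165. Expand this rational in ℤ_11: compute digits iteratively via d_i = x_i mod 11, x_{i+1} = (x_i − d_i)/11. The first 6 digits are (1, 0, 4, 3, 4, 3).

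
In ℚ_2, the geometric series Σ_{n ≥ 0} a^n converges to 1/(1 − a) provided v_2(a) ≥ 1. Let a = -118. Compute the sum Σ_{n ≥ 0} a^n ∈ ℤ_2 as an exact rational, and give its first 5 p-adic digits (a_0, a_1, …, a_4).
Σ a^n = 1/(1 − a) = 1/119;  first 5 digits = (1, 1, 1, 0, 0)

v_2(a) = 1 ≥ 1, so the series converges in ℤ_2 to 1/(1 − a) = 1/(1 − (-118)) = 1/119. Expand this rational in ℤ_2: compute digits iteratively via d_i = x_i mod 2, x_{i+1} = (x_i − d_i)/2. The first 5 digits are (1, 1, 1, 0, 0).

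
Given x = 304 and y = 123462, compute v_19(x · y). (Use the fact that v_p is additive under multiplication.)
v_19(37532448) = 4

v_p(x) = 1 (factor: 304 = 19^1 · 16); v_p(y) = 3 (factor: 123462 = 19^3 · 18). Additivity: v_p(xy) = v_p(x) + v_p(y) = 1 + 3 = 4. (Direct check: xy = 37532448 = 19^4 · (288).)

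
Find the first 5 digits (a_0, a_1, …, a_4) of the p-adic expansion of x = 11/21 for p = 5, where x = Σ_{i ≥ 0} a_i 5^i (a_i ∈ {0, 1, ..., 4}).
(a_0, …, a_4) = (1, 3, 2, 4, 1)

v_5(11/21) = 0 (numerator and denominator both coprime to 5), so x ∈ ℤ_5^×. Compute digits iteratively via a_i = x_i mod 5, x_{i+1} = (x_i − a_i)/5, with x_0 = x:
  x_0 = 11/21;  a_0 = 1;  x_1 = (x_0 − 1)/5 = -2/21
  x_1 = -2/21;  a_1 = 3;  x_2 = (x_1 − 3)/5 = -13/21
  x_2 = -13/21;  a_2 = 2;  x_3 = (x_2 − 2)/5 = -11/21
  x_3 = -11/21;  a_3 = 4;  x_4 = (x_3 − 4)/5 = -19/21
  x_4 = -19/21;  a_4 = 1;  x_5 = (x_4 − 1)/5 = -8/21
Digits: (1, 3, 2, 4, 1).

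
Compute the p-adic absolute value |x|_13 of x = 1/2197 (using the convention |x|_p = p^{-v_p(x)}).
|1/2197|_13 = 2197

Step 1 — compute v_13(x) by factoring powers of 13 out of the numerator and denominator: v_13(1/2197) = -3. Step 2 — apply |x|_p = p^{-v_p(x)} = 13^{3} = 2197.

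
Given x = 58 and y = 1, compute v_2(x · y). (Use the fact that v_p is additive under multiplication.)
v_2(58) = 1

v_p(x) = 1 (factor: 58 = 2^1 · 29); v_p(y) = 0 (factor: 1 = 2^0 · 1). Additivity: v_p(xy) = v_p(x) + v_p(y) = 1 + 0 = 1. (Direct check: xy = 58 = 2^1 · (29).)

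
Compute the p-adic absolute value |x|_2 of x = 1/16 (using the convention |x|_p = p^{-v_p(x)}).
|1/16|_2 = 16

Step 1 — compute v_2(x) by factoring powers of 2 out of the numerator and denominator: v_2(1/16) = -4. Step 2 — apply |x|_p = p^{-v_p(x)} = 2^{4} = 16.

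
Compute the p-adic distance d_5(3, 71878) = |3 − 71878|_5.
d_5(3, 71878) = 1/3125

Step 1 — x − y = 3 − 71878 = -71875. Step 2 — v_5(-71875) = 5 (factor: -71875 = −(5^5 · 23); the sign does not affect v_p). Step 3 — |x − y|_5 = 5^{-5} = 1/3125.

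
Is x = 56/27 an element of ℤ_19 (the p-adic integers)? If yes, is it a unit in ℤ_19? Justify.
x ∈ ℤ_19^× (unit); v_19(x) = 0

ℤ_19 = {x ∈ ℚ_19 : v_19(x) ≥ 0} and ℤ_19^× = {x ∈ ℤ_19 : v_19(x) = 0}. Here v_19(56/27) = v_19(num) − v_19(den) = 0; compare against these criteria.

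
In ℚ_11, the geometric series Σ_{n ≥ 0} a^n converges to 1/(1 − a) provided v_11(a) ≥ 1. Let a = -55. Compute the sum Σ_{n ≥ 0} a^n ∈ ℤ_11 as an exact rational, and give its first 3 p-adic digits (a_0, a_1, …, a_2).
Σ a^n = 1/(1 − a) = 1/56;  first 3 digits = (1, 6, 2)

v_11(a) = 1 ≥ 1, so the series converges in ℤ_11 to 1/(1 − a) = 1/(1 − (-55)) = 1/56. Expand this rational in ℤ_11: compute digits iteratively via d_i = x_i mod 11, x_{i+1} = (x_i − d_i)/11. The first 3 digits are (1, 6, 2).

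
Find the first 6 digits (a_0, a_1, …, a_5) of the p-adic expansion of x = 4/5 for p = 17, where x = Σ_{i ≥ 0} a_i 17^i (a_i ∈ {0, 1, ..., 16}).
(a_0, …, a_5) = (11, 13, 6, 3, 10, 13)

v_17(4/5) = 0 (numerator and denominator both coprime to 17), so x ∈ ℤ_17^×. Compute digits iteratively via a_i = x_i mod 17, x_{i+1} = (x_i − a_i)/17, with x_0 = x:
  x_0 = 4/5;  a_0 = 11;  x_1 = (x_0 − 11)/17 = -3/5
  x_1 = -3/5;  a_1 = 13;  x_2 = (x_1 − 13)/17 = -4/5
  x_2 = -4/5;  a_2 = 6;  x_3 = (x_2 − 6)/17 = -2/5
  x_3 = -2/5;  a_3 = 3;  x_4 = (x_3 − 3)/17 = -1/5
  x_4 = -1/5;  a_4 = 10;  x_5 = (x_4 − 10)/17 = -3/5
  x_5 = -3/5;  a_5 = 13;  x_6 = (x_5 − 13)/17 = -4/5
Digits: (11, 13, 6, 3, 10, 13).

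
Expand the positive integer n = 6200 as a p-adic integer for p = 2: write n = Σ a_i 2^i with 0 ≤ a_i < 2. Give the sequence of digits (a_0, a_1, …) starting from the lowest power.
(a_0, a_1, …) = (0, 0, 0, 1, 1, 1, 0, 0, 0, 0, 0, 1, 1)

Repeated division by 2 gives the digits low-to-high: 6200 = 1·2^3 + 1·2^4 + 1·2^5 + 1·2^11 + 1·2^12. Digit sequence: (0, 0, 0, 1, 1, 1, 0, 0, 0, 0, 0, 1, 1).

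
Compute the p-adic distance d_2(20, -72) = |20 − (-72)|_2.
d_2(20, -72) = 1/4

Step 1 — x − y = 20 − (-72) = 92. Step 2 — v_2(92) = 2 (factor: 92 = (2^2 · 23); the sign does not affect v_p). Step 3 — |x − y|_2 = 2^{-2} = 1/4.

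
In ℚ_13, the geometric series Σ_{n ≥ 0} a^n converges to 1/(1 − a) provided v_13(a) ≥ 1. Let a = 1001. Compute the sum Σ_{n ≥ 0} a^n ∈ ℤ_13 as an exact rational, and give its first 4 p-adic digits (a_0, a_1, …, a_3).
Σ a^n = 1/(1 − a) = -1/1000;  first 4 digits = (1, 12, 6, 0)

v_13(a) = 1 ≥ 1, so the series converges in ℤ_13 to 1/(1 − a) = 1/(1 − 1001) = -1/1000. Expand this rational in ℤ_13: compute digits iteratively via d_i = x_i mod 13, x_{i+1} = (x_i − d_i)/13. The first 4 digits are (1, 12, 6, 0).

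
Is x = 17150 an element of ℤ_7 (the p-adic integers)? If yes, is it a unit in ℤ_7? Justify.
x ∈ ℤ_7 but not a unit; v_7(x) = 3 > 0

ℤ_7 = {x ∈ ℚ_7 : v_7(x) ≥ 0} and ℤ_7^× = {x ∈ ℤ_7 : v_7(x) = 0}. Here v_7(17150) = v_7(num) − v_7(den) = 3; compare against these criteria.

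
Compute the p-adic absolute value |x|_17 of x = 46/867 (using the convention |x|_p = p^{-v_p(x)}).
|46/867|_17 = 289

Step 1 — compute v_17(x) by factoring powers of 17 out of the numerator and denominator: v_17(46/867) = -2. Step 2 — apply |x|_p = p^{-v_p(x)} = 17^{2} = 289.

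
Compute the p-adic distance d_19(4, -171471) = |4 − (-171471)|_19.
d_19(4, -171471) = 1/6859

Step 1 — x − y = 4 − (-171471) = 171475. Step 2 — v_19(171475) = 3 (factor: 171475 = (19^3 · 25); the sign does not affect v_p). Step 3 — |x − y|_19 = 19^{-3} = 1/6859.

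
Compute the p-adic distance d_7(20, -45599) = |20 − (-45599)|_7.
d_7(20, -45599) = 1/2401

Step 1 — x − y = 20 − (-45599) = 45619. Step 2 — v_7(45619) = 4 (factor: 45619 = (7^4 · 19); the sign does not affect v_p). Step 3 — |x − y|_7 = 7^{-4} = 1/2401.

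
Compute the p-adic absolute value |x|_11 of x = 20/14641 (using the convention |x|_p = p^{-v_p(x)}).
|20/14641|_11 = 14641

Step 1 — compute v_11(x) by factoring powers of 11 out of the numerator and denominator: v_11(20/14641) = -4. Step 2 — apply |x|_p = p^{-v_p(x)} = 11^{4} = 14641.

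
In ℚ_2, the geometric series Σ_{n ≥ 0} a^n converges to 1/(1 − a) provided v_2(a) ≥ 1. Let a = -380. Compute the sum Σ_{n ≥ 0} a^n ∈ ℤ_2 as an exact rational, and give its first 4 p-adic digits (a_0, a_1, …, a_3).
Σ a^n = 1/(1 − a) = 1/381;  first 4 digits = (1, 0, 1, 0)

v_2(a) = 2 ≥ 1, so the series converges in ℤ_2 to 1/(1 − a) = 1/(1 − (-380)) = 1/381. Expand this rational in ℤ_2: compute digits iteratively via d_i = x_i mod 2, x_{i+1} = (x_i − d_i)/2. The first 4 digits are (1, 0, 1, 0).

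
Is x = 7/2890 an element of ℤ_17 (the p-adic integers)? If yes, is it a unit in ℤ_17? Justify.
x ∉ ℤ_17 (v_17(x) = -2 < 0)

ℤ_17 = {x ∈ ℚ_17 : v_17(x) ≥ 0} and ℤ_17^× = {x ∈ ℤ_17 : v_17(x) = 0}. Here v_17(7/2890) = v_17(num) − v_17(den) = -2; compare against these criteria.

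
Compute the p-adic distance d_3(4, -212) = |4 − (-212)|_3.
d_3(4, -212) = 1/27

Step 1 — x − y = 4 − (-212) = 216. Step 2 — v_3(216) = 3 (factor: 216 = (3^3 · 8); the sign does not affect v_p). Step 3 — |x − y|_3 = 3^{-3} = 1/27.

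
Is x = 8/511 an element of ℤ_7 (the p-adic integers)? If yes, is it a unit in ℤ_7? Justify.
x ∉ ℤ_7 (v_7(x) = -1 < 0)

ℤ_7 = {x ∈ ℚ_7 : v_7(x) ≥ 0} and ℤ_7^× = {x ∈ ℤ_7 : v_7(x) = 0}. Here v_7(8/511) = v_7(num) − v_7(den) = -1; compare against these criteria.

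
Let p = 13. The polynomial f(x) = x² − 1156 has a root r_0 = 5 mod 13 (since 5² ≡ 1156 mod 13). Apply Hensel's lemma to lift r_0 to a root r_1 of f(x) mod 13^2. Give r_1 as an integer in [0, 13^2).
r_1 = 135 (mod 169)

Hensel's recurrence: r_{i+1} = r_i − f(r_i)·(f′(r_i))^{-1} mod 13^{i+2}, with f′(x) = 2x. Iterate:
  r_0 = 5 (mod 13)
  r_1 = 135 (mod 169)
Final: r_1 = 135, and one checks f(r_1) ≡ 0 mod 13^2.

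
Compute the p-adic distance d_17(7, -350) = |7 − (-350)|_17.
d_17(7, -350) = 1/17

Step 1 — x − y = 7 − (-350) = 357. Step 2 — v_17(357) = 1 (factor: 357 = (17^1 · 21); the sign does not affect v_p). Step 3 — |x − y|_17 = 17^{-1} = 1/17.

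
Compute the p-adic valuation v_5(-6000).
v_5(-6000) = 3

v_5(n) is the largest exponent k such that 5^k divides n. Factor out: -6000 = -5^3 · 48. (Sign doesn't affect v_p.) So v_5(-6000) = 3.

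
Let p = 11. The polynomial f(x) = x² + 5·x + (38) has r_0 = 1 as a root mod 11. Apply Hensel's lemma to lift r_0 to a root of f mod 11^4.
r_3 = 6062 (mod 14641)

Hensel: r_{i+1} = r_i − f(r_i)·(f′(r_i))^{-1} mod 11^{i+2}, f′(x) = 2x + 5. Iterate:
  r_0 = 1 (mod 11)
  r_1 = 12 (mod 121)
  r_2 = 738 (mod 1331)
  r_3 = 6062 (mod 14641)
Final: r = 6062 satisfies f(r) ≡ 0 mod 11^4.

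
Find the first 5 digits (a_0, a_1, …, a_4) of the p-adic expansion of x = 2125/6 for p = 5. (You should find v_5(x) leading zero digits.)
(a_0, …, a_4) = (0, 0, 0, 2, 1)

v_5(2125/6) = 3, so a_0 = ... = a_2 = 0. Factor out: x = 5^3 · u with u = 17/6 a unit in ℤ_5. Expand u iteratively via a_{v+i} = u_i mod 5, u_{i+1} = (u_i − a_{v+i})/5:
  u_0 = 17/6;  a_3 = 2;  u_1 = (u_0 − 2)/5 = 1/6
  u_1 = 1/6;  a_4 = 1;  u_2 = (u_1 − 1)/5 = -1/6
Digits: (0, 0, 0, 2, 1).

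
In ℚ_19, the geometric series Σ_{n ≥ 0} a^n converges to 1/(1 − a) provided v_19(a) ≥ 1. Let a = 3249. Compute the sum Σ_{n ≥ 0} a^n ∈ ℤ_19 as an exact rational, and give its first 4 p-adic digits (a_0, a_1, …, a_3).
Σ a^n = 1/(1 − a) = -1/3248;  first 4 digits = (1, 0, 9, 0)

v_19(a) = 2 ≥ 1, so the series converges in ℤ_19 to 1/(1 − a) = 1/(1 − 3249) = -1/3248. Expand this rational in ℤ_19: compute digits iteratively via d_i = x_i mod 19, x_{i+1} = (x_i − d_i)/19. The first 4 digits are (1, 0, 9, 0).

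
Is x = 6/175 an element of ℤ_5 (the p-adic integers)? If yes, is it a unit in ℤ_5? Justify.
x ∉ ℤ_5 (v_5(x) = -2 < 0)

ℤ_5 = {x ∈ ℚ_5 : v_5(x) ≥ 0} and ℤ_5^× = {x ∈ ℤ_5 : v_5(x) = 0}. Here v_5(6/175) = v_5(num) − v_5(den) = -2; compare against these criteria.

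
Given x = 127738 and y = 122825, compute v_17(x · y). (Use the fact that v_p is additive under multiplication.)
v_17(15689419850) = 6

v_p(x) = 3 (factor: 127738 = 17^3 · 26); v_p(y) = 3 (factor: 122825 = 17^3 · 25). Additivity: v_p(xy) = v_p(x) + v_p(y) = 3 + 3 = 6. (Direct check: xy = 15689419850 = 17^6 · (650).)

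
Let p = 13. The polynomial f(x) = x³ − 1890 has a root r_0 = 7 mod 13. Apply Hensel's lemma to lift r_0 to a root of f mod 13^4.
r_3 = 10238 (mod 28561)

Hensel: r_{i+1} = r_i − f(r_i)/f′(r_i) mod 13^{i+2}, where f′(x) = 3x². Iterate:
  r_0 = 7 (mod 13)
  r_1 = 98 (mod 169)
  r_2 = 1450 (mod 2197)
  r_3 = 10238 (mod 28561)
Final: r = 10238 with f(r) ≡ 0 mod 13^4.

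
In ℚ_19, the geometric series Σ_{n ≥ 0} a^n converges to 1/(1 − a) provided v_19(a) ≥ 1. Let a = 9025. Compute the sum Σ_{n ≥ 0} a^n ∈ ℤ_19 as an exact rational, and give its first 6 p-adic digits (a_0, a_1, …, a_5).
Σ a^n = 1/(1 − a) = -1/9024;  first 6 digits = (1, 0, 6, 1, 17, 13)

v_19(a) = 2 ≥ 1, so the series converges in ℤ_19 to 1/(1 − a) = 1/(1 − 9025) = -1/9024. Expand this rational in ℤ_19: compute digits iteratively via d_i = x_i mod 19, x_{i+1} = (x_i − d_i)/19. The first 6 digits are (1, 0, 6, 1, 17, 13).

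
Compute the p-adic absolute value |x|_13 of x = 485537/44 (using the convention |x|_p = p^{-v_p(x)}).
|485537/44|_13 = 1/28561

Step 1 — compute v_13(x) by factoring powers of 13 out of the numerator and denominator: v_13(485537/44) = 4. Step 2 — apply |x|_p = p^{-v_p(x)} = 13^{-4} = 1/28561.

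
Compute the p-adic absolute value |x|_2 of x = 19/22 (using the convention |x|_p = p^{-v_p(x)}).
|19/22|_2 = 2

Step 1 — compute v_2(x) by factoring powers of 2 out of the numerator and denominator: v_2(19/22) = -1. Step 2 — apply |x|_p = p^{-v_p(x)} = 2^{1} = 2.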